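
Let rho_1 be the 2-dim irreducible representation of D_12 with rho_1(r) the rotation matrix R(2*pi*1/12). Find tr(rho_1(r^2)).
chi_{rho_1}(r^2) = 2*cos(2*pi*1*2/12) = 1

Details: rho_1(r^2) is rotation by angle 2*pi*1*2/12, whose trace is 2*cos(2*pi*1*2/12) = 1.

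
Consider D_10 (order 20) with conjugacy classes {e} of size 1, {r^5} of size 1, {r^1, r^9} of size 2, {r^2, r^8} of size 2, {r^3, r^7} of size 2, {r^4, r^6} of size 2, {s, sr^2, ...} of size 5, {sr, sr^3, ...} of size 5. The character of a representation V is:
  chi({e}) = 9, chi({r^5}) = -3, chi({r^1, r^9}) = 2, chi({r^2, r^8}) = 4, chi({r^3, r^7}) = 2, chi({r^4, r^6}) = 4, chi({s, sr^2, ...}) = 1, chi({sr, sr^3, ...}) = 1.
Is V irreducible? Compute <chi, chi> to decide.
Not irreducible (reducible): <chi, chi> = 9 > 1.

Argument: <chi, chi> = (1/|G|) sum_C |C| * |chi(C)|^2 = (1/20)[1*|9|^2 + 1*|-3|^2 + 2*|2|^2 + 2*|4|^2 + 2*|2|^2 + 2*|4|^2 + 5*|1|^2 + 5*|1|^2]
  = (1/20)[(81) + (9) + (8) + (32) + (8) + (32) + (5) + (5)] = 180/20 = 9.
A character is irreducible iff <chi, chi> = 1, so this representation is reducible.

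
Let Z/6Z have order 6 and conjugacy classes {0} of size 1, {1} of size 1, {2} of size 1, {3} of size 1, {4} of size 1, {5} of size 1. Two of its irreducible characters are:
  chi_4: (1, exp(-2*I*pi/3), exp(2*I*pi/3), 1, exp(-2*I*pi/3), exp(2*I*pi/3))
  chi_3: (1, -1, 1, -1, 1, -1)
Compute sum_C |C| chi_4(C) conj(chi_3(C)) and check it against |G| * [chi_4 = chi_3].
Sum = 0; so <chi_4, chi_3> = 0 (distinct irreducibles are orthogonal).

Working: Compute term by term over conjugacy classes (|C| * chi_4(C) * conj(chi_3(C))):
  1*(1)*conj(1) + 1*(exp(-2*I*pi/3))*conj(-1) + 1*(exp(2*I*pi/3))*conj(1) + 1*(1)*conj(-1) + 1*(exp(-2*I*pi/3))*conj(1) + 1*(exp(2*I*pi/3))*conj(-1)
  = (1) + (-exp(-2*I*pi/3)) + (exp(2*I*pi/3)) + (-1) + (exp(-2*I*pi/3)) + (-exp(2*I*pi/3))
  = 0.
(Exp terms are combined using exp(i*s)*conj(exp(i*t)) = exp(i*(s-t)), and sums of them are collapsed using the identity that for every m > 1 the m distinct m-th roots of unity sum to 0, e.g. 1 + exp(2*I*pi/3) + exp(-2*I*pi/3) = 0.)
Dividing by |G| = 6 gives 0/6 = 0, matching the row-orthogonality relation <chi_4, chi_3> = [chi_4 = chi_3].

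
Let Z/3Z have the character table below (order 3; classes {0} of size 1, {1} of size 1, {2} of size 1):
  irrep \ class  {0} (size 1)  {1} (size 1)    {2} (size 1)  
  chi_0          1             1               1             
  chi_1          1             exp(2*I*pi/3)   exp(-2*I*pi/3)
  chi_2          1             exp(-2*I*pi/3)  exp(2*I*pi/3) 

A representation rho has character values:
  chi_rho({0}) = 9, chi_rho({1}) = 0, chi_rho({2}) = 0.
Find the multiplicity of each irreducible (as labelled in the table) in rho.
Multiplicities: chi_0: 3, chi_1: 3, chi_2: 3.

Working: Use <chi_rho, chi> = (1/|G|) sum_C |C| * chi_rho(C) * conj(chi(C)) with |G| = 3 for each irreducible chi in the table:
  <chi_rho, chi_0> = (1/3)[1*(9)*conj(1) + 1*(0)*conj(1) + 1*(0)*conj(1)]
      = (1/3)[(9) + (0) + (0)] = 9/3 = 3
  <chi_rho, chi_1> = (1/3)[1*(9)*conj(1) + 1*(0)*conj(exp(2*I*pi/3)) + 1*(0)*conj(exp(-2*I*pi/3))]
      = (1/3)[(9) + (0) + (0)] = 9/3 = 3
  <chi_rho, chi_2> = (1/3)[1*(9)*conj(1) + 1*(0)*conj(exp(-2*I*pi/3)) + 1*(0)*conj(exp(2*I*pi/3))]
      = (1/3)[(9) + (0) + (0)] = 9/3 = 3
(Exp terms are combined using exp(i*s)*conj(exp(i*t)) = exp(i*(s-t)), and sums of them are collapsed using the identity that for every m > 1 the m distinct m-th roots of unity sum to 0, e.g. 1 + exp(2*I*pi/3) + exp(-2*I*pi/3) = 0.)
Dimension check: dim(rho) = sum (mult * dim) = 3*1 + 3*1 + 3*1 = 9 = chi_rho(e) = 9.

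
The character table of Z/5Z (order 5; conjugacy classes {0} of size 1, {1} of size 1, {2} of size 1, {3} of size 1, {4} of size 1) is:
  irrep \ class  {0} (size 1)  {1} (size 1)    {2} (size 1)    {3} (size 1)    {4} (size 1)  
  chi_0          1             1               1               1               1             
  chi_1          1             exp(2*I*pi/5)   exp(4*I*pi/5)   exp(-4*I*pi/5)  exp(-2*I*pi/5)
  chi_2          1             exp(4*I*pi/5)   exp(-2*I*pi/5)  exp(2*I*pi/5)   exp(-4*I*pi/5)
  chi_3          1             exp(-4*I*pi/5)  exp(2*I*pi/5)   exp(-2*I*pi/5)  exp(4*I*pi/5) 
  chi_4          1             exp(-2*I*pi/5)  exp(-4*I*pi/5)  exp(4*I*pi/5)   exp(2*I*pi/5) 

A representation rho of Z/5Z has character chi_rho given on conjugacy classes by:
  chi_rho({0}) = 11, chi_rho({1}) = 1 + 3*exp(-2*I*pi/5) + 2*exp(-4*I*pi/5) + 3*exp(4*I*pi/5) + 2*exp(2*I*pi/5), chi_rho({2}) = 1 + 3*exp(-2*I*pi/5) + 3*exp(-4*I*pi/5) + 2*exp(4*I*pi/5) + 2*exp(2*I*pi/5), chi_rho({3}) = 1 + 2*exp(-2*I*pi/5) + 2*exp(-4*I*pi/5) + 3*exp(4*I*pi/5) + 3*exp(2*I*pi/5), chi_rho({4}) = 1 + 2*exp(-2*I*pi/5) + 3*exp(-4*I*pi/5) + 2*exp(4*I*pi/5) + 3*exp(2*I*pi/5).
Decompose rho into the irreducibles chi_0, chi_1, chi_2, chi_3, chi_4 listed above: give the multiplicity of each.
Multiplicities: chi_0: 1, chi_1: 2, chi_2: 3, chi_3: 2, chi_4: 3.

Proof sketch: Use <chi_rho, chi> = (1/|G|) sum_C |C| * chi_rho(C) * conj(chi(C)) with |G| = 5 for each irreducible chi in the table:
  <chi_rho, chi_0> = (1/5)[1*(11)*conj(1) + 1*(1 + 3*exp(-2*I*pi/5) + 2*exp(-4*I*pi/5) + 3*exp(4*I*pi/5) + 2*exp(2*I*pi/5))*conj(1) + 1*(1 + 3*exp(-2*I*pi/5) + 3*exp(-4*I*pi/5) + 2*exp(4*I*pi/5) + 2*exp(2*I*pi/5))*conj(1) + 1*(1 + 2*exp(-2*I*pi/5) + 2*exp(-4*I*pi/5) + 3*exp(4*I*pi/5) + 3*exp(2*I*pi/5))*conj(1) + 1*(1 + 2*exp(-2*I*pi/5) + 3*exp(-4*I*pi/5) + 2*exp(4*I*pi/5) + 3*exp(2*I*pi/5))*conj(1)]
      = (1/5)[(11) + (1 + 3*exp(-2*I*pi/5) + 2*exp(-4*I*pi/5) + 3*exp(4*I*pi/5) + 2*exp(2*I*pi/5)) + (1 + 3*exp(-2*I*pi/5) + 3*exp(-4*I*pi/5) + 2*exp(4*I*pi/5) + 2*exp(2*I*pi/5)) + (1 + 2*exp(-2*I*pi/5) + 2*exp(-4*I*pi/5) + 3*exp(4*I*pi/5) + 3*exp(2*I*pi/5)) + (1 + 2*exp(-2*I*pi/5) + 3*exp(-4*I*pi/5) + 2*exp(4*I*pi/5) + 3*exp(2*I*pi/5))] = 5/5 = 1
  <chi_rho, chi_1> = (1/5)[1*(11)*conj(1) + 1*(1 + 3*exp(-2*I*pi/5) + 2*exp(-4*I*pi/5) + 3*exp(4*I*pi/5) + 2*exp(2*I*pi/5))*conj(exp(2*I*pi/5)) + 1*(1 + 3*exp(-2*I*pi/5) + 3*exp(-4*I*pi/5) + 2*exp(4*I*pi/5) + 2*exp(2*I*pi/5))*conj(exp(4*I*pi/5)) + 1*(1 + 2*exp(-2*I*pi/5) + 2*exp(-4*I*pi/5) + 3*exp(4*I*pi/5) + 3*exp(2*I*pi/5))*conj(exp(-4*I*pi/5)) + 1*(1 + 2*exp(-2*I*pi/5) + 3*exp(-4*I*pi/5) + 2*exp(4*I*pi/5) + 3*exp(2*I*pi/5))*conj(exp(-2*I*pi/5))]
      = (1/5)[(11) + (2 + 3*exp(-4*I*pi/5) + exp(-2*I*pi/5) + 2*exp(4*I*pi/5) + 3*exp(2*I*pi/5)) + (2 + 2*exp(-2*I*pi/5) + exp(-4*I*pi/5) + 3*exp(4*I*pi/5) + 3*exp(2*I*pi/5)) + (2 + 3*exp(-2*I*pi/5) + 3*exp(-4*I*pi/5) + exp(4*I*pi/5) + 2*exp(2*I*pi/5)) + (2 + 3*exp(-2*I*pi/5) + 2*exp(-4*I*pi/5) + exp(2*I*pi/5) + 3*exp(4*I*pi/5))] = 10/5 = 2
  <chi_rho, chi_2> = (1/5)[1*(11)*conj(1) + 1*(1 + 3*exp(-2*I*pi/5) + 2*exp(-4*I*pi/5) + 3*exp(4*I*pi/5) + 2*exp(2*I*pi/5))*conj(exp(4*I*pi/5)) + 1*(1 + 3*exp(-2*I*pi/5) + 3*exp(-4*I*pi/5) + 2*exp(4*I*pi/5) + 2*exp(2*I*pi/5))*conj(exp(-2*I*pi/5)) + 1*(1 + 2*exp(-2*I*pi/5) + 2*exp(-4*I*pi/5) + 3*exp(4*I*pi/5) + 3*exp(2*I*pi/5))*conj(exp(2*I*pi/5)) + 1*(1 + 2*exp(-2*I*pi/5) + 3*exp(-4*I*pi/5) + 2*exp(4*I*pi/5) + 3*exp(2*I*pi/5))*conj(exp(-4*I*pi/5))]
      = (1/5)[(11) + (3 + 2*exp(-2*I*pi/5) + exp(-4*I*pi/5) + 3*exp(4*I*pi/5) + 2*exp(2*I*pi/5)) + (3 + 3*exp(-2*I*pi/5) + 2*exp(-4*I*pi/5) + exp(2*I*pi/5) + 2*exp(4*I*pi/5)) + (3 + 2*exp(-4*I*pi/5) + exp(-2*I*pi/5) + 2*exp(4*I*pi/5) + 3*exp(2*I*pi/5)) + (3 + 2*exp(-2*I*pi/5) + 3*exp(-4*I*pi/5) + exp(4*I*pi/5) + 2*exp(2*I*pi/5))] = 15/5 = 3
  <chi_rho, chi_3> = (1/5)[1*(11)*conj(1) + 1*(1 + 3*exp(-2*I*pi/5) + 2*exp(-4*I*pi/5) + 3*exp(4*I*pi/5) + 2*exp(2*I*pi/5))*conj(exp(-4*I*pi/5)) + 1*(1 + 3*exp(-2*I*pi/5) + 3*exp(-4*I*pi/5) + 2*exp(4*I*pi/5) + 2*exp(2*I*pi/5))*conj(exp(2*I*pi/5)) + 1*(1 + 2*exp(-2*I*pi/5) + 2*exp(-4*I*pi/5) + 3*exp(4*I*pi/5) + 3*exp(2*I*pi/5))*conj(exp(-2*I*pi/5)) + 1*(1 + 2*exp(-2*I*pi/5) + 3*exp(-4*I*pi/5) + 2*exp(4*I*pi/5) + 3*exp(2*I*pi/5))*conj(exp(4*I*pi/5))]
      = (1/5)[(11) + (2 + 3*exp(-2*I*pi/5) + 2*exp(-4*I*pi/5) + exp(4*I*pi/5) + 3*exp(2*I*pi/5)) + (2 + 3*exp(-4*I*pi/5) + exp(-2*I*pi/5) + 3*exp(4*I*pi/5) + 2*exp(2*I*pi/5)) + (2 + 2*exp(-2*I*pi/5) + 3*exp(-4*I*pi/5) + exp(2*I*pi/5) + 3*exp(4*I*pi/5)) + (2 + 3*exp(-2*I*pi/5) + exp(-4*I*pi/5) + 2*exp(4*I*pi/5) + 3*exp(2*I*pi/5))] = 10/5 = 2
  <chi_rho, chi_4> = (1/5)[1*(11)*conj(1) + 1*(1 + 3*exp(-2*I*pi/5) + 2*exp(-4*I*pi/5) + 3*exp(4*I*pi/5) + 2*exp(2*I*pi/5))*conj(exp(-2*I*pi/5)) + 1*(1 + 3*exp(-2*I*pi/5) + 3*exp(-4*I*pi/5) + 2*exp(4*I*pi/5) + 2*exp(2*I*pi/5))*conj(exp(-4*I*pi/5)) + 1*(1 + 2*exp(-2*I*pi/5) + 2*exp(-4*I*pi/5) + 3*exp(4*I*pi/5) + 3*exp(2*I*pi/5))*conj(exp(4*I*pi/5)) + 1*(1 + 2*exp(-2*I*pi/5) + 3*exp(-4*I*pi/5) + 2*exp(4*I*pi/5) + 3*exp(2*I*pi/5))*conj(exp(2*I*pi/5))]
      = (1/5)[(11) + (3 + 2*exp(-2*I*pi/5) + 3*exp(-4*I*pi/5) + exp(2*I*pi/5) + 2*exp(4*I*pi/5)) + (3 + 2*exp(-2*I*pi/5) + 2*exp(-4*I*pi/5) + exp(4*I*pi/5) + 3*exp(2*I*pi/5)) + (3 + 3*exp(-2*I*pi/5) + exp(-4*I*pi/5) + 2*exp(4*I*pi/5) + 2*exp(2*I*pi/5)) + (3 + 2*exp(-4*I*pi/5) + exp(-2*I*pi/5) + 3*exp(4*I*pi/5) + 2*exp(2*I*pi/5))] = 15/5 = 3
(Exp terms are combined using exp(i*s)*conj(exp(i*t)) = exp(i*(s-t)), and sums of them are collapsed using the identity that for every m > 1 the m distinct m-th roots of unity sum to 0, e.g. 1 + exp(2*I*pi/3) + exp(-2*I*pi/3) = 0.)
Dimension check: dim(rho) = sum (mult * dim) = 1*1 + 2*1 + 3*1 + 2*1 + 3*1 = 11 = chi_rho(e) = 11.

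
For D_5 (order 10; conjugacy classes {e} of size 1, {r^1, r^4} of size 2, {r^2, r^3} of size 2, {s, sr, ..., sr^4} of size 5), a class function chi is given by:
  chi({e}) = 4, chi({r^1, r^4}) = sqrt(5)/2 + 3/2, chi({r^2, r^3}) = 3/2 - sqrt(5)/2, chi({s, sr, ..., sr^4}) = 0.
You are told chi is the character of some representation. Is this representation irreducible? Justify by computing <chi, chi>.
Not irreducible (reducible): <chi, chi> = 3 > 1.

Proof sketch: <chi, chi> = (1/|G|) sum_C |C| * |chi(C)|^2 = (1/10)[1*|4|^2 + 2*|sqrt(5)/2 + 3/2|^2 + 2*|3/2 - sqrt(5)/2|^2 + 5*|0|^2]
  = (1/10)[(16) + (3*sqrt(5) + 7) + (7 - 3*sqrt(5)) + (0)] = 30/10 = 3.
A character is irreducible iff <chi, chi> = 1, so this representation is reducible.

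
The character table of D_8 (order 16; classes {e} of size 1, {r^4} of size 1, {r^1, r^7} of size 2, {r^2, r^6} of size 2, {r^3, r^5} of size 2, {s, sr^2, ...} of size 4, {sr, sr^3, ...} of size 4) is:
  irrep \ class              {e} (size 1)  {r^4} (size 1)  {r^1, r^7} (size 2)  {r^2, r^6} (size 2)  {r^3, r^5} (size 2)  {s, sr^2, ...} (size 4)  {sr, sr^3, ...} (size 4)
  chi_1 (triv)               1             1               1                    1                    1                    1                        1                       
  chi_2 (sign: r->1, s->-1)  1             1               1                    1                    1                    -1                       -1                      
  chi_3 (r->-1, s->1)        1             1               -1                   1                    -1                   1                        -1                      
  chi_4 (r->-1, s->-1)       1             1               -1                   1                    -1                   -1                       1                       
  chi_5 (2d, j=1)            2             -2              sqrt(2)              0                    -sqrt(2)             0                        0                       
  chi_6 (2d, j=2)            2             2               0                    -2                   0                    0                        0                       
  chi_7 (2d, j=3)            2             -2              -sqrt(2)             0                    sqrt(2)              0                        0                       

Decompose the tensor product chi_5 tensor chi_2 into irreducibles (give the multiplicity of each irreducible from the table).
chi_5 tensor chi_2 = chi_5 (all other irreducibles have multiplicity 0).

Working: The character of a tensor product is the pointwise product (chi_5 * chi_2)(C) = chi_5(C) * chi_2(C):
  {e}: (2)*(1), {r^4}: (-2)*(1), {r^1, r^7}: (sqrt(2))*(1), {r^2, r^6}: (0)*(1), {r^3, r^5}: (-sqrt(2))*(1), {s, sr^2, ...}: (0)*(-1), {sr, sr^3, ...}: (0)*(-1)
so (chi_5 * chi_2) takes values
  {e} -> 2, {r^4} -> -2, {r^1, r^7} -> sqrt(2), {r^2, r^6} -> 0, {r^3, r^5} -> -sqrt(2), {s, sr^2, ...} -> 0, {sr, sr^3, ...} -> 0.
Now take the inner product of this character with each irreducible chi from the table, <chi_5*chi_2, chi> = (1/16) sum_C |C| (chi_5*chi_2)(C) conj(chi(C)):
  <chi_5*chi_2, chi_1> = (1/16)[1*(2)*conj(1) + 1*(-2)*conj(1) + 2*(sqrt(2))*conj(1) + 2*(0)*conj(1) + 2*(-sqrt(2))*conj(1) + 4*(0)*conj(1) + 4*(0)*conj(1)]
      = (1/16)[(2) + (-2) + (2*sqrt(2)) + (0) + (-2*sqrt(2)) + (0) + (0)] = 0/16 = 0
  <chi_5*chi_2, chi_2> = (1/16)[1*(2)*conj(1) + 1*(-2)*conj(1) + 2*(sqrt(2))*conj(1) + 2*(0)*conj(1) + 2*(-sqrt(2))*conj(1) + 4*(0)*conj(-1) + 4*(0)*conj(-1)]
      = (1/16)[(2) + (-2) + (2*sqrt(2)) + (0) + (-2*sqrt(2)) + (0) + (0)] = 0/16 = 0
  <chi_5*chi_2, chi_3> = (1/16)[1*(2)*conj(1) + 1*(-2)*conj(1) + 2*(sqrt(2))*conj(-1) + 2*(0)*conj(1) + 2*(-sqrt(2))*conj(-1) + 4*(0)*conj(1) + 4*(0)*conj(-1)]
      = (1/16)[(2) + (-2) + (-2*sqrt(2)) + (0) + (2*sqrt(2)) + (0) + (0)] = 0/16 = 0
  <chi_5*chi_2, chi_4> = (1/16)[1*(2)*conj(1) + 1*(-2)*conj(1) + 2*(sqrt(2))*conj(-1) + 2*(0)*conj(1) + 2*(-sqrt(2))*conj(-1) + 4*(0)*conj(-1) + 4*(0)*conj(1)]
      = (1/16)[(2) + (-2) + (-2*sqrt(2)) + (0) + (2*sqrt(2)) + (0) + (0)] = 0/16 = 0
  <chi_5*chi_2, chi_5> = (1/16)[1*(2)*conj(2) + 1*(-2)*conj(-2) + 2*(sqrt(2))*conj(sqrt(2)) + 2*(0)*conj(0) + 2*(-sqrt(2))*conj(-sqrt(2)) + 4*(0)*conj(0) + 4*(0)*conj(0)]
      = (1/16)[(4) + (4) + (4) + (0) + (4) + (0) + (0)] = 16/16 = 1
  <chi_5*chi_2, chi_6> = (1/16)[1*(2)*conj(2) + 1*(-2)*conj(2) + 2*(sqrt(2))*conj(0) + 2*(0)*conj(-2) + 2*(-sqrt(2))*conj(0) + 4*(0)*conj(0) + 4*(0)*conj(0)]
      = (1/16)[(4) + (-4) + (0) + (0) + (0) + (0) + (0)] = 0/16 = 0
  <chi_5*chi_2, chi_7> = (1/16)[1*(2)*conj(2) + 1*(-2)*conj(-2) + 2*(sqrt(2))*conj(-sqrt(2)) + 2*(0)*conj(0) + 2*(-sqrt(2))*conj(sqrt(2)) + 4*(0)*conj(0) + 4*(0)*conj(0)]
      = (1/16)[(4) + (4) + (-4) + (0) + (-4) + (0) + (0)] = 0/16 = 0
Hence the multiplicities are chi_5: 1. Dimension check: dim(chi_5)*dim(chi_2) = 2*1 = 2 and sum (mult * dim) = 1*2 = 2.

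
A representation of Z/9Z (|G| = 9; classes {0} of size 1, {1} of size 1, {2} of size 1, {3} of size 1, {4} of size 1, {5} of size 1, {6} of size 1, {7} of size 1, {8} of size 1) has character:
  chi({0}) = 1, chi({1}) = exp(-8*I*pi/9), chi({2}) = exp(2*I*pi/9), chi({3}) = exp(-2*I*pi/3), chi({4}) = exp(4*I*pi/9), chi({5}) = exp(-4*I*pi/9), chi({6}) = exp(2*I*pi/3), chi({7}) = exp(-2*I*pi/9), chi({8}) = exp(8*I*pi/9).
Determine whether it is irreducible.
Irreducible: <chi, chi> = 1.

Derivation: <chi, chi> = (1/|G|) sum_C |C| * |chi(C)|^2 = (1/9)[1*|1|^2 + 1*|exp(-8*I*pi/9)|^2 + 1*|exp(2*I*pi/9)|^2 + 1*|exp(-2*I*pi/3)|^2 + 1*|exp(4*I*pi/9)|^2 + 1*|exp(-4*I*pi/9)|^2 + 1*|exp(2*I*pi/3)|^2 + 1*|exp(-2*I*pi/9)|^2 + 1*|exp(8*I*pi/9)|^2]
  = (1/9)[(1) + (1) + (1) + (1) + (1) + (1) + (1) + (1) + (1)] = 9/9 = 1.
(Exp terms are combined using exp(i*s)*conj(exp(i*t)) = exp(i*(s-t)), and sums of them are collapsed using the identity that for every m > 1 the m distinct m-th roots of unity sum to 0, e.g. 1 + exp(2*I*pi/3) + exp(-2*I*pi/3) = 0.)
A character is irreducible iff <chi, chi> = 1, so this representation is irreducible.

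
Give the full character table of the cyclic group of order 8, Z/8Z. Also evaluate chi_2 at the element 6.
Character table of Z/8Z (irreps indexed chi_0,...,chi_7 with chi_k(m) = zeta_8^(k*m), zeta_8 = exp(2*pi*i/8)):
  irrep \ class  {0} (size 1)  {1} (size 1)    {2} (size 1)  {3} (size 1)    {4} (size 1)  {5} (size 1)    {6} (size 1)  {7} (size 1)  
  chi_0          1             1               1             1               1             1               1             1             
  chi_1          1             exp(I*pi/4)     I             exp(3*I*pi/4)   -1            exp(-3*I*pi/4)  -I            exp(-I*pi/4)  
  chi_2          1             I               -1            -I              1             I               -1            -I            
  chi_3          1             exp(3*I*pi/4)   -I            exp(I*pi/4)     -1            exp(-I*pi/4)    I             exp(-3*I*pi/4)
  chi_4          1             -1              1             -1              1             -1              1             -1            
  chi_5          1             exp(-3*I*pi/4)  I             exp(-I*pi/4)    -1            exp(I*pi/4)     -I            exp(3*I*pi/4) 
  chi_6          1             -I              -1            I               1             -I              -1            I             
  chi_7          1             exp(-I*pi/4)    -I            exp(-3*I*pi/4)  -1            exp(3*I*pi/4)   I             exp(I*pi/4)   

Spot check: chi_2(6) = zeta_8^(2*6) = zeta_8^12 = -1.

Argument: Z/8Z is abelian, so all 8 irreducible complex representations are 1-dimensional. They are given by chi_k(m) = zeta_8^(k*m) for k = 0,...,7. Row orthogonality: sum_m chi_k(m) conj(chi_l(m)) = 8 * [k = l].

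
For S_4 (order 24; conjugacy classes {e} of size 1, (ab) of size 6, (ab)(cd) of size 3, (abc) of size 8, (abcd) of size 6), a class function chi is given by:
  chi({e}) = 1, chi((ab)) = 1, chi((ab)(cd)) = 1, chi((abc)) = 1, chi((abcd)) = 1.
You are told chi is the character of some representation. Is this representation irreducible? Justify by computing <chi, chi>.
Irreducible: <chi, chi> = 1.

Why: <chi, chi> = (1/|G|) sum_C |C| * |chi(C)|^2 = (1/24)[1*|1|^2 + 6*|1|^2 + 3*|1|^2 + 8*|1|^2 + 6*|1|^2]
  = (1/24)[(1) + (6) + (3) + (8) + (6)] = 24/24 = 1.
A character is irreducible iff <chi, chi> = 1, so this representation is irreducible.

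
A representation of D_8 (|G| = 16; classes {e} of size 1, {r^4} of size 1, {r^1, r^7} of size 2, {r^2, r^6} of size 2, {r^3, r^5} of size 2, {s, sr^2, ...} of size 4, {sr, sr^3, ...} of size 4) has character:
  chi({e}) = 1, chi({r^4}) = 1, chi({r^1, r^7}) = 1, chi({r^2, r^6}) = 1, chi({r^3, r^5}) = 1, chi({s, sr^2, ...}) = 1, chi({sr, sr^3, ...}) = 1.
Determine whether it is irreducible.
Irreducible: <chi, chi> = 1.

Proof sketch: <chi, chi> = (1/|G|) sum_C |C| * |chi(C)|^2 = (1/16)[1*|1|^2 + 1*|1|^2 + 2*|1|^2 + 2*|1|^2 + 2*|1|^2 + 4*|1|^2 + 4*|1|^2]
  = (1/16)[(1) + (1) + (2) + (2) + (2) + (4) + (4)] = 16/16 = 1.
A character is irreducible iff <chi, chi> = 1, so this representation is irreducible.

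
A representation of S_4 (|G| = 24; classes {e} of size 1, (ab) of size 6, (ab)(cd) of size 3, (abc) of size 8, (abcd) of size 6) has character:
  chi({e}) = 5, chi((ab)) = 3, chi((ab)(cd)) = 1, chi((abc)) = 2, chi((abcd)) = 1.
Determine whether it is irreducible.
Not irreducible (reducible): <chi, chi> = 5 > 1.

Why: <chi, chi> = (1/|G|) sum_C |C| * |chi(C)|^2 = (1/24)[1*|5|^2 + 6*|3|^2 + 3*|1|^2 + 8*|2|^2 + 6*|1|^2]
  = (1/24)[(25) + (54) + (3) + (32) + (6)] = 120/24 = 5.
A character is irreducible iff <chi, chi> = 1, so this representation is reducible.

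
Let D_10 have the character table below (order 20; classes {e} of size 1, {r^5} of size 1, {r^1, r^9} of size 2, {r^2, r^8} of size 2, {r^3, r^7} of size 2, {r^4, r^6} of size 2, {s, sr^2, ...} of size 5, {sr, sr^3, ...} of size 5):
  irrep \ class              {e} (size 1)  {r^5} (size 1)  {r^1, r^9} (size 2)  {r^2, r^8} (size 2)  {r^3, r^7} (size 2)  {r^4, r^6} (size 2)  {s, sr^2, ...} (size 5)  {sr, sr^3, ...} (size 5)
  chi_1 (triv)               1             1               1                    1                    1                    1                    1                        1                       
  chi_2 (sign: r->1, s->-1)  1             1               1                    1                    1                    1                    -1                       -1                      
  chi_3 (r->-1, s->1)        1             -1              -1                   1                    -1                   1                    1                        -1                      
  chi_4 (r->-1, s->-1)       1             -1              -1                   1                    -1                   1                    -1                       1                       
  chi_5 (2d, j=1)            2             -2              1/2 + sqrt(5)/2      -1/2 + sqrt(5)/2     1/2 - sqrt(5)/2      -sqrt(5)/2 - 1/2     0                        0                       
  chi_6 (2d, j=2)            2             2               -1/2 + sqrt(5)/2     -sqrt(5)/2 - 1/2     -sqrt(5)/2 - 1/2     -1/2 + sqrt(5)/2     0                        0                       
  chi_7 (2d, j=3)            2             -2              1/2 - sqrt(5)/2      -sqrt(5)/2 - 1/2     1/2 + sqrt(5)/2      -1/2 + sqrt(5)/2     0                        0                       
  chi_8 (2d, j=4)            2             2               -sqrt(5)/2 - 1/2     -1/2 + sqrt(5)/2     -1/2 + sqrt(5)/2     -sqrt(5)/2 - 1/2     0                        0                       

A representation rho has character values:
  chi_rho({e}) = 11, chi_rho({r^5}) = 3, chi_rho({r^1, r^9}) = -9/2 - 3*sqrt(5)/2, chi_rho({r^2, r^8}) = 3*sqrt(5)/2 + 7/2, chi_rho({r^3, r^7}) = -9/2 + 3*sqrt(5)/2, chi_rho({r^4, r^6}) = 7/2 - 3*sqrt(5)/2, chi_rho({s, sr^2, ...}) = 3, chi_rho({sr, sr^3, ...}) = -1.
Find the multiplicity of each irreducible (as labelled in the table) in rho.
Multiplicities: chi_1: 1, chi_2: 0, chi_3: 3, chi_4: 1, chi_5: 0, chi_6: 0, chi_7: 0, chi_8: 3.

Argument: Use <chi_rho, chi> = (1/|G|) sum_C |C| * chi_rho(C) * conj(chi(C)) with |G| = 20 for each irreducible chi in the table:
  <chi_rho, chi_1> = (1/20)[1*(11)*conj(1) + 1*(3)*conj(1) + 2*(-9/2 - 3*sqrt(5)/2)*conj(1) + 2*(3*sqrt(5)/2 + 7/2)*conj(1) + 2*(-9/2 + 3*sqrt(5)/2)*conj(1) + 2*(7/2 - 3*sqrt(5)/2)*conj(1) + 5*(3)*conj(1) + 5*(-1)*conj(1)]
      = (1/20)[(11) + (3) + (-9 - 3*sqrt(5)) + (3*sqrt(5) + 7) + (-9 + 3*sqrt(5)) + (7 - 3*sqrt(5)) + (15) + (-5)] = 20/20 = 1
  <chi_rho, chi_2> = (1/20)[1*(11)*conj(1) + 1*(3)*conj(1) + 2*(-9/2 - 3*sqrt(5)/2)*conj(1) + 2*(3*sqrt(5)/2 + 7/2)*conj(1) + 2*(-9/2 + 3*sqrt(5)/2)*conj(1) + 2*(7/2 - 3*sqrt(5)/2)*conj(1) + 5*(3)*conj(-1) + 5*(-1)*conj(-1)]
      = (1/20)[(11) + (3) + (-9 - 3*sqrt(5)) + (3*sqrt(5) + 7) + (-9 + 3*sqrt(5)) + (7 - 3*sqrt(5)) + (-15) + (5)] = 0/20 = 0
  <chi_rho, chi_3> = (1/20)[1*(11)*conj(1) + 1*(3)*conj(-1) + 2*(-9/2 - 3*sqrt(5)/2)*conj(-1) + 2*(3*sqrt(5)/2 + 7/2)*conj(1) + 2*(-9/2 + 3*sqrt(5)/2)*conj(-1) + 2*(7/2 - 3*sqrt(5)/2)*conj(1) + 5*(3)*conj(1) + 5*(-1)*conj(-1)]
      = (1/20)[(11) + (-3) + (3*sqrt(5) + 9) + (3*sqrt(5) + 7) + (9 - 3*sqrt(5)) + (7 - 3*sqrt(5)) + (15) + (5)] = 60/20 = 3
  <chi_rho, chi_4> = (1/20)[1*(11)*conj(1) + 1*(3)*conj(-1) + 2*(-9/2 - 3*sqrt(5)/2)*conj(-1) + 2*(3*sqrt(5)/2 + 7/2)*conj(1) + 2*(-9/2 + 3*sqrt(5)/2)*conj(-1) + 2*(7/2 - 3*sqrt(5)/2)*conj(1) + 5*(3)*conj(-1) + 5*(-1)*conj(1)]
      = (1/20)[(11) + (-3) + (3*sqrt(5) + 9) + (3*sqrt(5) + 7) + (9 - 3*sqrt(5)) + (7 - 3*sqrt(5)) + (-15) + (-5)] = 20/20 = 1
  <chi_rho, chi_5> = (1/20)[1*(11)*conj(2) + 1*(3)*conj(-2) + 2*(-9/2 - 3*sqrt(5)/2)*conj(1/2 + sqrt(5)/2) + 2*(3*sqrt(5)/2 + 7/2)*conj(-1/2 + sqrt(5)/2) + 2*(-9/2 + 3*sqrt(5)/2)*conj(1/2 - sqrt(5)/2) + 2*(7/2 - 3*sqrt(5)/2)*conj(-sqrt(5)/2 - 1/2) + 5*(3)*conj(0) + 5*(-1)*conj(0)]
      = (1/20)[(22) + (-6) + (-6*sqrt(5) - 12) + (4 + 2*sqrt(5)) + (-12 + 6*sqrt(5)) + (4 - 2*sqrt(5)) + (0) + (0)] = 0/20 = 0
  <chi_rho, chi_6> = (1/20)[1*(11)*conj(2) + 1*(3)*conj(2) + 2*(-9/2 - 3*sqrt(5)/2)*conj(-1/2 + sqrt(5)/2) + 2*(3*sqrt(5)/2 + 7/2)*conj(-sqrt(5)/2 - 1/2) + 2*(-9/2 + 3*sqrt(5)/2)*conj(-sqrt(5)/2 - 1/2) + 2*(7/2 - 3*sqrt(5)/2)*conj(-1/2 + sqrt(5)/2) + 5*(3)*conj(0) + 5*(-1)*conj(0)]
      = (1/20)[(22) + (6) + (-3*sqrt(5) - 3) + (-5*sqrt(5) - 11) + (-3 + 3*sqrt(5)) + (-11 + 5*sqrt(5)) + (0) + (0)] = 0/20 = 0
  <chi_rho, chi_7> = (1/20)[1*(11)*conj(2) + 1*(3)*conj(-2) + 2*(-9/2 - 3*sqrt(5)/2)*conj(1/2 - sqrt(5)/2) + 2*(3*sqrt(5)/2 + 7/2)*conj(-sqrt(5)/2 - 1/2) + 2*(-9/2 + 3*sqrt(5)/2)*conj(1/2 + sqrt(5)/2) + 2*(7/2 - 3*sqrt(5)/2)*conj(-1/2 + sqrt(5)/2) + 5*(3)*conj(0) + 5*(-1)*conj(0)]
      = (1/20)[(22) + (-6) + (3 + 3*sqrt(5)) + (-5*sqrt(5) - 11) + (3 - 3*sqrt(5)) + (-11 + 5*sqrt(5)) + (0) + (0)] = 0/20 = 0
  <chi_rho, chi_8> = (1/20)[1*(11)*conj(2) + 1*(3)*conj(2) + 2*(-9/2 - 3*sqrt(5)/2)*conj(-sqrt(5)/2 - 1/2) + 2*(3*sqrt(5)/2 + 7/2)*conj(-1/2 + sqrt(5)/2) + 2*(-9/2 + 3*sqrt(5)/2)*conj(-1/2 + sqrt(5)/2) + 2*(7/2 - 3*sqrt(5)/2)*conj(-sqrt(5)/2 - 1/2) + 5*(3)*conj(0) + 5*(-1)*conj(0)]
      = (1/20)[(22) + (6) + (12 + 6*sqrt(5)) + (4 + 2*sqrt(5)) + (12 - 6*sqrt(5)) + (4 - 2*sqrt(5)) + (0) + (0)] = 60/20 = 3
Dimension check: dim(rho) = sum (mult * dim) = 1*1 + 0*1 + 3*1 + 1*1 + 0*2 + 0*2 + 0*2 + 3*2 = 11 = chi_rho(e) = 11.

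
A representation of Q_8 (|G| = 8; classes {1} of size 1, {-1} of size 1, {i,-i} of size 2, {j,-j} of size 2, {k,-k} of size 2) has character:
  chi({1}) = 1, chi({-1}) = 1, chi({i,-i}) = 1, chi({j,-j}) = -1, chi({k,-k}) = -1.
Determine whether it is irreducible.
Irreducible: <chi, chi> = 1.

Working: <chi, chi> = (1/|G|) sum_C |C| * |chi(C)|^2 = (1/8)[1*|1|^2 + 1*|1|^2 + 2*|1|^2 + 2*|-1|^2 + 2*|-1|^2]
  = (1/8)[(1) + (1) + (2) + (2) + (2)] = 8/8 = 1.
A character is irreducible iff <chi, chi> = 1, so this representation is irreducible.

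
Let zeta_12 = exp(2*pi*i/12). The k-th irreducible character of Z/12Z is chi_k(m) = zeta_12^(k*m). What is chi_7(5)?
chi_7(5) = zeta_12^35 = exp(-I*pi/6)

Solution. chi_7(5) = zeta_12^(7*5) = zeta_12^35. Since zeta_12^12 = 1, this equals zeta_12^11 = exp(2*pi*i*11/12) = exp(-I*pi/6).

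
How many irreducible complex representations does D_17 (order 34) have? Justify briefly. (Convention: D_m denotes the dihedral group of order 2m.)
10

The number of irreducible complex representations of a finite group equals its number of conjugacy classes. D_17 has 10 conjugacy classes ((n+3)/2 for n odd), so D_17 (order 34) has exactly 10 irreducible complex representations.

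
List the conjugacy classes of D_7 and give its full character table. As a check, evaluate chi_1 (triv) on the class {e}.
Conjugacy classes: {e} of size 1, {r^1, r^6} of size 2, {r^2, r^5} of size 2, {r^3, r^4} of size 2, {s, sr, ..., sr^6} of size 7.
Character table:
  irrep \ class              {e} (size 1)  {r^1, r^6} (size 2)  {r^2, r^5} (size 2)  {r^3, r^4} (size 2)  {s, sr, ..., sr^6} (size 7)
  chi_1 (triv)               1             1                    1                    1                    1                          
  chi_2 (sign: r->1, s->-1)  1             1                    1                    1                    -1                         
  chi_3 (2d, j=1)            2             2*cos(2*pi/7)        -2*cos(3*pi/7)       -2*cos(pi/7)         0                          
  chi_4 (2d, j=2)            2             -2*cos(3*pi/7)       -2*cos(pi/7)         2*cos(2*pi/7)        0                          
  chi_5 (2d, j=3)            2             -2*cos(pi/7)         2*cos(2*pi/7)        -2*cos(3*pi/7)       0                          

Spot check: chi_1 (triv) on {e} = 1.

Justification: D_7 has order 2*7 = 14 with 5 conjugacy classes, hence 5 irreducibles. Sum of squared dims 1 + 1 + 4 + 4 + 4 = 14 = |G|. Linear characters come from the abelianisation; the 2-dimensional irreps have character r^k -> 2*cos(2*pi*j*k/7), reflections -> 0.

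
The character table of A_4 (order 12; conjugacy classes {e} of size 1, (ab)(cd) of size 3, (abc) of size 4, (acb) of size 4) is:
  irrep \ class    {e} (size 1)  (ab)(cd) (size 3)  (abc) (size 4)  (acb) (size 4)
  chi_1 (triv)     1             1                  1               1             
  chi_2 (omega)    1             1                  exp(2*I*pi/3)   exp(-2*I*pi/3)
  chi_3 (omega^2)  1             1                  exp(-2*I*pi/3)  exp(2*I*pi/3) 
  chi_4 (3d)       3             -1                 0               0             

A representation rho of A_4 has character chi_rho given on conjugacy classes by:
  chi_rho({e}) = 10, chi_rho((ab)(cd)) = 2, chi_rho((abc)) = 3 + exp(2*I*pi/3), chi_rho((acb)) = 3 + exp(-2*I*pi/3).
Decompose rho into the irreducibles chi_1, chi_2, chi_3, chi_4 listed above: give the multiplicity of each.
Multiplicities: chi_1: 3, chi_2: 1, chi_3: 0, chi_4: 2.

Working: Use <chi_rho, chi> = (1/|G|) sum_C |C| * chi_rho(C) * conj(chi(C)) with |G| = 12 for each irreducible chi in the table:
  <chi_rho, chi_1> = (1/12)[1*(10)*conj(1) + 3*(2)*conj(1) + 4*(3 + exp(2*I*pi/3))*conj(1) + 4*(3 + exp(-2*I*pi/3))*conj(1)]
      = (1/12)[(10) + (6) + (12 + 4*exp(2*I*pi/3)) + (12 + 4*exp(-2*I*pi/3))] = 36/12 = 3
  <chi_rho, chi_2> = (1/12)[1*(10)*conj(1) + 3*(2)*conj(1) + 4*(3 + exp(2*I*pi/3))*conj(exp(2*I*pi/3)) + 4*(3 + exp(-2*I*pi/3))*conj(exp(-2*I*pi/3))]
      = (1/12)[(10) + (6) + (4 + 12*exp(-2*I*pi/3)) + (4 + 12*exp(2*I*pi/3))] = 12/12 = 1
  <chi_rho, chi_3> = (1/12)[1*(10)*conj(1) + 3*(2)*conj(1) + 4*(3 + exp(2*I*pi/3))*conj(exp(-2*I*pi/3)) + 4*(3 + exp(-2*I*pi/3))*conj(exp(2*I*pi/3))]
      = (1/12)[(10) + (6) + (4*exp(-2*I*pi/3) + 12*exp(2*I*pi/3)) + (12*exp(-2*I*pi/3) + 4*exp(2*I*pi/3))] = 0/12 = 0
  <chi_rho, chi_4> = (1/12)[1*(10)*conj(3) + 3*(2)*conj(-1) + 4*(3 + exp(2*I*pi/3))*conj(0) + 4*(3 + exp(-2*I*pi/3))*conj(0)]
      = (1/12)[(30) + (-6) + (0) + (0)] = 24/12 = 2
(Exp terms are combined using exp(i*s)*conj(exp(i*t)) = exp(i*(s-t)), and sums of them are collapsed using the identity that for every m > 1 the m distinct m-th roots of unity sum to 0, e.g. 1 + exp(2*I*pi/3) + exp(-2*I*pi/3) = 0.)
Dimension check: dim(rho) = sum (mult * dim) = 3*1 + 1*1 + 0*1 + 2*3 = 10 = chi_rho(e) = 10.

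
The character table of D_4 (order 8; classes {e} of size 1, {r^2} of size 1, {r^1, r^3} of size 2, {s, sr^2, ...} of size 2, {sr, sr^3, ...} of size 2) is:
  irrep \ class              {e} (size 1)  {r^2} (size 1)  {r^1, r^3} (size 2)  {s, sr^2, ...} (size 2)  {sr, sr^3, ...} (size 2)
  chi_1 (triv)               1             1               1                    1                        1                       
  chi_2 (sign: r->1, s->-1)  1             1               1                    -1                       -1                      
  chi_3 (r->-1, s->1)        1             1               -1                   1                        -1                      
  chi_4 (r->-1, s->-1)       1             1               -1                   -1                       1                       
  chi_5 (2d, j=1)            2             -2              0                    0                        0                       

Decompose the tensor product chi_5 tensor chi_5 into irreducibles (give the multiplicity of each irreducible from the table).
chi_5 tensor chi_5 = chi_1 + chi_2 + chi_3 + chi_4 (all other irreducibles have multiplicity 0).

Working: The character of a tensor product is the pointwise product (chi_5 * chi_5)(C) = chi_5(C) * chi_5(C):
  {e}: (2)*(2), {r^2}: (-2)*(-2), {r^1, r^3}: (0)*(0), {s, sr^2, ...}: (0)*(0), {sr, sr^3, ...}: (0)*(0)
so (chi_5 * chi_5) takes values
  {e} -> 4, {r^2} -> 4, {r^1, r^3} -> 0, {s, sr^2, ...} -> 0, {sr, sr^3, ...} -> 0.
Now take the inner product of this character with each irreducible chi from the table, <chi_5*chi_5, chi> = (1/8) sum_C |C| (chi_5*chi_5)(C) conj(chi(C)):
  <chi_5*chi_5, chi_1> = (1/8)[1*(4)*conj(1) + 1*(4)*conj(1) + 2*(0)*conj(1) + 2*(0)*conj(1) + 2*(0)*conj(1)]
      = (1/8)[(4) + (4) + (0) + (0) + (0)] = 8/8 = 1
  <chi_5*chi_5, chi_2> = (1/8)[1*(4)*conj(1) + 1*(4)*conj(1) + 2*(0)*conj(1) + 2*(0)*conj(-1) + 2*(0)*conj(-1)]
      = (1/8)[(4) + (4) + (0) + (0) + (0)] = 8/8 = 1
  <chi_5*chi_5, chi_3> = (1/8)[1*(4)*conj(1) + 1*(4)*conj(1) + 2*(0)*conj(-1) + 2*(0)*conj(1) + 2*(0)*conj(-1)]
      = (1/8)[(4) + (4) + (0) + (0) + (0)] = 8/8 = 1
  <chi_5*chi_5, chi_4> = (1/8)[1*(4)*conj(1) + 1*(4)*conj(1) + 2*(0)*conj(-1) + 2*(0)*conj(-1) + 2*(0)*conj(1)]
      = (1/8)[(4) + (4) + (0) + (0) + (0)] = 8/8 = 1
  <chi_5*chi_5, chi_5> = (1/8)[1*(4)*conj(2) + 1*(4)*conj(-2) + 2*(0)*conj(0) + 2*(0)*conj(0) + 2*(0)*conj(0)]
      = (1/8)[(8) + (-8) + (0) + (0) + (0)] = 0/8 = 0
Hence the multiplicities are chi_1: 1, chi_2: 1, chi_3: 1, chi_4: 1. Dimension check: dim(chi_5)*dim(chi_5) = 2*2 = 4 and sum (mult * dim) = 1*1 + 1*1 + 1*1 + 1*1 = 4.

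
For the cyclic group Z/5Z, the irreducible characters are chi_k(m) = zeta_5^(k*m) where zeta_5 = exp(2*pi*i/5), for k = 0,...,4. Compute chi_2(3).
chi_2(3) = zeta_5^6 = exp(2*I*pi/5)

Derivation: chi_2(3) = zeta_5^(2*3) = zeta_5^6. Since zeta_5^5 = 1, this equals zeta_5^1 = exp(2*pi*i*1/5) = exp(2*I*pi/5).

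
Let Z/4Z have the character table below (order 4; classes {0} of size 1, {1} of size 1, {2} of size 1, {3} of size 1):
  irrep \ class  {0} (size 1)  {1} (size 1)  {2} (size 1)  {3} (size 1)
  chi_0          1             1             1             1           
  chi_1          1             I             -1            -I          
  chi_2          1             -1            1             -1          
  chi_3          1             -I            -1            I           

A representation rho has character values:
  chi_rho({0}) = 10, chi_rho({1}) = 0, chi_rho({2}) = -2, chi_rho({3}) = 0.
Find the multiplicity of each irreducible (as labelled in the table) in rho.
Multiplicities: chi_0: 2, chi_1: 3, chi_2: 2, chi_3: 3.

Argument: Use <chi_rho, chi> = (1/|G|) sum_C |C| * chi_rho(C) * conj(chi(C)) with |G| = 4 for each irreducible chi in the table:
  <chi_rho, chi_0> = (1/4)[1*(10)*conj(1) + 1*(0)*conj(1) + 1*(-2)*conj(1) + 1*(0)*conj(1)]
      = (1/4)[(10) + (0) + (-2) + (0)] = 8/4 = 2
  <chi_rho, chi_1> = (1/4)[1*(10)*conj(1) + 1*(0)*conj(I) + 1*(-2)*conj(-1) + 1*(0)*conj(-I)]
      = (1/4)[(10) + (0) + (2) + (0)] = 12/4 = 3
  <chi_rho, chi_2> = (1/4)[1*(10)*conj(1) + 1*(0)*conj(-1) + 1*(-2)*conj(1) + 1*(0)*conj(-1)]
      = (1/4)[(10) + (0) + (-2) + (0)] = 8/4 = 2
  <chi_rho, chi_3> = (1/4)[1*(10)*conj(1) + 1*(0)*conj(-I) + 1*(-2)*conj(-1) + 1*(0)*conj(I)]
      = (1/4)[(10) + (0) + (2) + (0)] = 12/4 = 3
(Exp terms are combined using exp(i*s)*conj(exp(i*t)) = exp(i*(s-t)), and sums of them are collapsed using the identity that for every m > 1 the m distinct m-th roots of unity sum to 0, e.g. 1 + exp(2*I*pi/3) + exp(-2*I*pi/3) = 0.)
Dimension check: dim(rho) = sum (mult * dim) = 2*1 + 3*1 + 2*1 + 3*1 = 10 = chi_rho(e) = 10.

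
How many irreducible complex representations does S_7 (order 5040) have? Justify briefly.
15

Explanation: The number of irreducible complex representations of a finite group equals its number of conjugacy classes. Conjugacy classes in S_7 correspond to cycle types, i.e. partitions of 7; there are p(7) = 15 of them, so S_7 (order 5040) has exactly 15 irreducible complex representations.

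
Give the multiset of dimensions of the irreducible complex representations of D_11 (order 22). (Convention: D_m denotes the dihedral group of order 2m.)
Dimensions: 1, 1, 2, 2, 2, 2, 2

Working: There are 7 irreducibles (= number of conjugacy classes). Their dimensions d_i satisfy sum d_i^2 = |G| = 22: 1 + 1 + 4 + 4 + 4 + 4 + 4 = 22.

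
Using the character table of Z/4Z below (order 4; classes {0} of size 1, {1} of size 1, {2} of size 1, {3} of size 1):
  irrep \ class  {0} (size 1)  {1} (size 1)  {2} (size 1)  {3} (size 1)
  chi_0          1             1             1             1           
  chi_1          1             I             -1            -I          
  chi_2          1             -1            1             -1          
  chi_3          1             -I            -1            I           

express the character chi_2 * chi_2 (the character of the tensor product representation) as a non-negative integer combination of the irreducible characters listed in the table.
chi_2 tensor chi_2 = chi_0 (all other irreducibles have multiplicity 0).

Solution. The character of a tensor product is the pointwise product (chi_2 * chi_2)(C) = chi_2(C) * chi_2(C):
  {0}: (1)*(1), {1}: (-1)*(-1), {2}: (1)*(1), {3}: (-1)*(-1)
so (chi_2 * chi_2) takes values
  {0} -> 1, {1} -> 1, {2} -> 1, {3} -> 1.
Now take the inner product of this character with each irreducible chi from the table, <chi_2*chi_2, chi> = (1/4) sum_C |C| (chi_2*chi_2)(C) conj(chi(C)):
  <chi_2*chi_2, chi_0> = (1/4)[1*(1)*conj(1) + 1*(1)*conj(1) + 1*(1)*conj(1) + 1*(1)*conj(1)]
      = (1/4)[(1) + (1) + (1) + (1)] = 4/4 = 1
  <chi_2*chi_2, chi_1> = (1/4)[1*(1)*conj(1) + 1*(1)*conj(I) + 1*(1)*conj(-1) + 1*(1)*conj(-I)]
      = (1/4)[(1) + (-I) + (-1) + (I)] = 0/4 = 0
  <chi_2*chi_2, chi_2> = (1/4)[1*(1)*conj(1) + 1*(1)*conj(-1) + 1*(1)*conj(1) + 1*(1)*conj(-1)]
      = (1/4)[(1) + (-1) + (1) + (-1)] = 0/4 = 0
  <chi_2*chi_2, chi_3> = (1/4)[1*(1)*conj(1) + 1*(1)*conj(-I) + 1*(1)*conj(-1) + 1*(1)*conj(I)]
      = (1/4)[(1) + (I) + (-1) + (-I)] = 0/4 = 0
(Exp terms are combined using exp(i*s)*conj(exp(i*t)) = exp(i*(s-t)), and sums of them are collapsed using the identity that for every m > 1 the m distinct m-th roots of unity sum to 0, e.g. 1 + exp(2*I*pi/3) + exp(-2*I*pi/3) = 0.)
Hence the multiplicities are chi_0: 1. Dimension check: dim(chi_2)*dim(chi_2) = 1*1 = 1 and sum (mult * dim) = 1*1 = 1.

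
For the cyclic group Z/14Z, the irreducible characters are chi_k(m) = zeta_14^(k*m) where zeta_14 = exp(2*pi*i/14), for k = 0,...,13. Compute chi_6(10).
chi_6(10) = zeta_14^60 = exp(4*I*pi/7)

Argument: chi_6(10) = zeta_14^(6*10) = zeta_14^60. Since zeta_14^14 = 1, this equals zeta_14^4 = exp(2*pi*i*4/14) = exp(4*I*pi/7).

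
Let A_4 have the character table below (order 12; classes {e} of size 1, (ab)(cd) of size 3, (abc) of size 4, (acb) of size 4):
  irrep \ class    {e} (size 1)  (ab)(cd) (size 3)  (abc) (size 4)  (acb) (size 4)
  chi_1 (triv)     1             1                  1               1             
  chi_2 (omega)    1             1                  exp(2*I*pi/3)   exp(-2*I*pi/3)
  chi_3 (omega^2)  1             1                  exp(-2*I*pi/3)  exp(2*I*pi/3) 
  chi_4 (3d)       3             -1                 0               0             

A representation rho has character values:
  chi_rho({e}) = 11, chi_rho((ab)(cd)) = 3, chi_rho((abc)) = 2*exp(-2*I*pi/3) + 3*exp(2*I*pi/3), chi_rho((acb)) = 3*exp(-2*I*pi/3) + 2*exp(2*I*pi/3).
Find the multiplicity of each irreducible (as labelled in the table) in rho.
Multiplicities: chi_1: 0, chi_2: 3, chi_3: 2, chi_4: 2.

Working: Use <chi_rho, chi> = (1/|G|) sum_C |C| * chi_rho(C) * conj(chi(C)) with |G| = 12 for each irreducible chi in the table:
  <chi_rho, chi_1> = (1/12)[1*(11)*conj(1) + 3*(3)*conj(1) + 4*(2*exp(-2*I*pi/3) + 3*exp(2*I*pi/3))*conj(1) + 4*(3*exp(-2*I*pi/3) + 2*exp(2*I*pi/3))*conj(1)]
      = (1/12)[(11) + (9) + (8*exp(-2*I*pi/3) + 12*exp(2*I*pi/3)) + (12*exp(-2*I*pi/3) + 8*exp(2*I*pi/3))] = 0/12 = 0
  <chi_rho, chi_2> = (1/12)[1*(11)*conj(1) + 3*(3)*conj(1) + 4*(2*exp(-2*I*pi/3) + 3*exp(2*I*pi/3))*conj(exp(2*I*pi/3)) + 4*(3*exp(-2*I*pi/3) + 2*exp(2*I*pi/3))*conj(exp(-2*I*pi/3))]
      = (1/12)[(11) + (9) + (12 + 8*exp(2*I*pi/3)) + (12 + 8*exp(-2*I*pi/3))] = 36/12 = 3
  <chi_rho, chi_3> = (1/12)[1*(11)*conj(1) + 3*(3)*conj(1) + 4*(2*exp(-2*I*pi/3) + 3*exp(2*I*pi/3))*conj(exp(-2*I*pi/3)) + 4*(3*exp(-2*I*pi/3) + 2*exp(2*I*pi/3))*conj(exp(2*I*pi/3))]
      = (1/12)[(11) + (9) + (8 + 12*exp(-2*I*pi/3)) + (8 + 12*exp(2*I*pi/3))] = 24/12 = 2
  <chi_rho, chi_4> = (1/12)[1*(11)*conj(3) + 3*(3)*conj(-1) + 4*(2*exp(-2*I*pi/3) + 3*exp(2*I*pi/3))*conj(0) + 4*(3*exp(-2*I*pi/3) + 2*exp(2*I*pi/3))*conj(0)]
      = (1/12)[(33) + (-9) + (0) + (0)] = 24/12 = 2
(Exp terms are combined using exp(i*s)*conj(exp(i*t)) = exp(i*(s-t)), and sums of them are collapsed using the identity that for every m > 1 the m distinct m-th roots of unity sum to 0, e.g. 1 + exp(2*I*pi/3) + exp(-2*I*pi/3) = 0.)
Dimension check: dim(rho) = sum (mult * dim) = 0*1 + 3*1 + 2*1 + 2*3 = 11 = chi_rho(e) = 11.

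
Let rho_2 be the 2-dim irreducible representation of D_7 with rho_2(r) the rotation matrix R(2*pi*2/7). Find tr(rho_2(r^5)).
chi_{rho_2}(r^5) = 2*cos(2*pi*2*5/7) = -2*cos(pi/7)

Details: rho_2(r^5) is rotation by angle 2*pi*2*5/7, whose trace is 2*cos(2*pi*2*5/7) = -2*cos(pi/7).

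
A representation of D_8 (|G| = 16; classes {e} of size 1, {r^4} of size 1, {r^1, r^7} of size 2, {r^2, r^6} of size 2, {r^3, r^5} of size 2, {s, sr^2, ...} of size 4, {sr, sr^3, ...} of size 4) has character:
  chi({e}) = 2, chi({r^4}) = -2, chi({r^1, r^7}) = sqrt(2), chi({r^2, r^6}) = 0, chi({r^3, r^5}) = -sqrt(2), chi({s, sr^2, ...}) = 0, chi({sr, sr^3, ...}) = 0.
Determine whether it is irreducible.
Irreducible: <chi, chi> = 1.

Justification: <chi, chi> = (1/|G|) sum_C |C| * |chi(C)|^2 = (1/16)[1*|2|^2 + 1*|-2|^2 + 2*|sqrt(2)|^2 + 2*|0|^2 + 2*|-sqrt(2)|^2 + 4*|0|^2 + 4*|0|^2]
  = (1/16)[(4) + (4) + (4) + (0) + (4) + (0) + (0)] = 16/16 = 1.
A character is irreducible iff <chi, chi> = 1, so this representation is irreducible.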